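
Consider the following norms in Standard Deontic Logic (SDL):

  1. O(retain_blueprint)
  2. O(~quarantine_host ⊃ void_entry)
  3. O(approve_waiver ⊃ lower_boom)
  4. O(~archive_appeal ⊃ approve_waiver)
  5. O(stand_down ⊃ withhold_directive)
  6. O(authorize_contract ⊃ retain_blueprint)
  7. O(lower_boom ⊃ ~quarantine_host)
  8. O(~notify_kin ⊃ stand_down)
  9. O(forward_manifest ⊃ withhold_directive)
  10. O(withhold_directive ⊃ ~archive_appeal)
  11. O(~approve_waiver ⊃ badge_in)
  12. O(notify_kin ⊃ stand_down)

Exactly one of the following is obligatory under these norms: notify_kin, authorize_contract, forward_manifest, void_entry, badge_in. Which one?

Premises 8 and 12 are O(~notify_kin ⊃ stand_down) and O(notify_kin ⊃ stand_down); every ideal world satisfies ~notify_kin or notify_kin, so in either case stand_down holds — hence O(stand_down).
Premise 5 is O(stand_down ⊃ withhold_directive); since O(stand_down), deontic closure gives O(withhold_directive).
From O(withhold_directive) and premise 10, O(withhold_directive ⊃ ~archive_appeal), we obtain O(~archive_appeal).
Premise 4 is O(~archive_appeal ⊃ approve_waiver); since O(~archive_appeal), deontic closure gives O(approve_waiver).
Premise 3 is O(approve_waiver ⊃ lower_boom); since O(approve_waiver), deontic closure gives O(lower_boom).
Applying K to premise 7 (O(lower_boom ⊃ ~quarantine_host)) and O(lower_boom) yields O(~quarantine_host).
Premise 2 is O(~quarantine_host ⊃ void_entry); since O(~quarantine_host), deontic closure gives O(void_entry).
So O(void_entry) holds — void_entry is obligatory. None of the other listed options is made obligatory by any chain of premises.

void_entry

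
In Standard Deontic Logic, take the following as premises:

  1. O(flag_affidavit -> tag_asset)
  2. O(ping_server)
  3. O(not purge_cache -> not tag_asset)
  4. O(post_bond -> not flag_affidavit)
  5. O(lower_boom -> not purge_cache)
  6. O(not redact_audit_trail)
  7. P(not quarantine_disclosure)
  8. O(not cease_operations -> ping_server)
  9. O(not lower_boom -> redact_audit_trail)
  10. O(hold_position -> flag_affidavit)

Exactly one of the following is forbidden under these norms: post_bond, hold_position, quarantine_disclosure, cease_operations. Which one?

Premise 6 gives O(not redact_audit_trail).
The contrapositive of premise 9 (O(not lower_boom -> redact_audit_trail)) is O(not redact_audit_trail -> lower_boom), and O(not redact_audit_trail) is already established, so O(lower_boom).
From O(lower_boom) and premise 5, O(lower_boom -> not purge_cache), we obtain O(not purge_cache).
Applying K to premise 3 (O(not purge_cache -> not tag_asset)) and O(not purge_cache) yields O(not tag_asset).
Premise 1, O(flag_affidavit -> tag_asset), contraposes to O(not tag_asset -> not flag_affidavit); with O(not tag_asset) we get O(not flag_affidavit).
The contrapositive of premise 10 (O(hold_position -> flag_affidavit)) is O(not flag_affidavit -> not hold_position), and O(not flag_affidavit) is already established, so O(not hold_position).
So O(not hold_position) holds, i.e. hold_position is forbidden. None of the other listed options is forbidden under the premises.

hold_position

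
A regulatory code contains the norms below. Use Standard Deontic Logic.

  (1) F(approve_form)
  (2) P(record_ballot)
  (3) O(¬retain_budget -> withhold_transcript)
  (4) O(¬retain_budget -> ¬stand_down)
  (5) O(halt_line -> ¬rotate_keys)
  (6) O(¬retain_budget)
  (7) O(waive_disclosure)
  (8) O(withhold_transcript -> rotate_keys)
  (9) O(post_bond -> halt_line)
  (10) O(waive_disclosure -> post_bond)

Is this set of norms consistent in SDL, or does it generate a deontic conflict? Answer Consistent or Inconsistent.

From premise 7 we have O(waive_disclosure).
From O(waive_disclosure) and premise 10, O(waive_disclosure -> post_bond), we obtain O(post_bond).
With premise 9, O(post_bond -> halt_line), the K-axiom yields O(halt_line).
Applying K to premise 5 (O(halt_line -> ¬rotate_keys)) and O(halt_line) yields O(¬rotate_keys).
Premise 8 is O(withhold_transcript -> rotate_keys); contrapositively O(¬rotate_keys -> ¬withhold_transcript). Since O(¬rotate_keys) holds, K gives O(¬withhold_transcript).
Premise 3 is O(¬retain_budget -> withhold_transcript); contrapositively O(¬withhold_transcript -> retain_budget). Since O(¬withhold_transcript) holds, K gives O(retain_budget).
However, premise 6 gives O(¬retain_budget).
We now have both O(retain_budget) and O(¬retain_budget) — retain_budget is simultaneously obligatory and forbidden, violating the D-axiom.

Inconsistent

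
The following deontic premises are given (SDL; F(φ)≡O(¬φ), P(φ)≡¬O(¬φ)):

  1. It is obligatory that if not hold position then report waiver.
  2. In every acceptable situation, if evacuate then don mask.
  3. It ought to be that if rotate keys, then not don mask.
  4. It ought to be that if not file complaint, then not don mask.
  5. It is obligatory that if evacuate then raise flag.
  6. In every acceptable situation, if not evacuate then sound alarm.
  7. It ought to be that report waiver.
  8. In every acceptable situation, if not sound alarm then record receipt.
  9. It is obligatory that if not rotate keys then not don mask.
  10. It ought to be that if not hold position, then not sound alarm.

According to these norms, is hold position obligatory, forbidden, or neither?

By case analysis on ¬rotate_keys: premise 9 gives O(¬rotate_keys → ¬don_mask) and premise 3 gives O(rotate_keys → ¬don_mask), so O(¬don_mask) either way.
Premise 2 is O(evacuate → don_mask); contrapositively O(¬don_mask → ¬evacuate). Since O(¬don_mask) holds, K gives O(¬evacuate).
Applying K to premise 6 (O(¬evacuate → sound_alarm)) and O(¬evacuate) yields O(sound_alarm).
The contrapositive of premise 10 (O(¬hold_position → ¬sound_alarm)) is O(sound_alarm → hold_position), and O(sound_alarm) is already established, so O(hold_position).
Premises 1, 4, 5, 7, 8 do not contribute to this derivation.
Hence hold_position is obligatory.

Obligatory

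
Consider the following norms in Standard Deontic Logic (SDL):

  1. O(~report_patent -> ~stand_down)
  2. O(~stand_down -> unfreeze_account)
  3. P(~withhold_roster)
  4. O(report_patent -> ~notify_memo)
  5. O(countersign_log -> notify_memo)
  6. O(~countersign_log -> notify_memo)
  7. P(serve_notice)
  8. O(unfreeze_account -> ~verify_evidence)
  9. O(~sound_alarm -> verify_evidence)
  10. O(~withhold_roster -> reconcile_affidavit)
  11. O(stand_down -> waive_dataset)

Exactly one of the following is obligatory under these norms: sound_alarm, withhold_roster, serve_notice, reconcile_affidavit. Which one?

sound_alarm

Premises 6 and 5 cover both cases: O(~countersign_log -> notify_memo) and O(countersign_log -> notify_memo). Since ~countersign_log ∨ countersign_log is a tautology, O(notify_memo) follows.
Premise 4 is O(report_patent -> ~notify_memo); contrapositively O(notify_memo -> ~report_patent). Since O(notify_memo) holds, K gives O(~report_patent).
From O(~report_patent) and premise 1, O(~report_patent -> ~stand_down), we obtain O(~stand_down).
Applying K to premise 2 (O(~stand_down -> unfreeze_account)) and O(~stand_down) yields O(unfreeze_account).
Applying K to premise 8 (O(unfreeze_account -> ~verify_evidence)) and O(unfreeze_account) yields O(~verify_evidence).
Premise 9 is O(~sound_alarm -> verify_evidence); contrapositively O(~verify_evidence -> sound_alarm). Since O(~verify_evidence) holds, K gives O(sound_alarm).
So O(sound_alarm) holds — sound_alarm is obligatory. None of the other listed options is made obligatory by any chain of premises.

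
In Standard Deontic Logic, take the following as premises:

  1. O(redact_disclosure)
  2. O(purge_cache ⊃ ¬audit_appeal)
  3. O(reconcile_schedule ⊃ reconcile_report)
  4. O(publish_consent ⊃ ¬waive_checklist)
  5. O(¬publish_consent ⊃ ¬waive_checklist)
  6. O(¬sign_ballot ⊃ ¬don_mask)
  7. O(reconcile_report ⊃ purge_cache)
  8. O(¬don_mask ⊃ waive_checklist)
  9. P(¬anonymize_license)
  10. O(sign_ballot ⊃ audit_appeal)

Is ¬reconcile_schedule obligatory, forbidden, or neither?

Obligatory

Premises 5 and 4 cover both cases: O(¬publish_consent ⊃ ¬waive_checklist) and O(publish_consent ⊃ ¬waive_checklist). Since ¬publish_consent ∨ publish_consent is a tautology, O(¬waive_checklist) follows.
Premise 8, O(¬don_mask ⊃ waive_checklist), contraposes to O(¬waive_checklist ⊃ don_mask); with O(¬waive_checklist) we get O(don_mask).
Premise 6, O(¬sign_ballot ⊃ ¬don_mask), contraposes to O(don_mask ⊃ sign_ballot); with O(don_mask) we get O(sign_ballot).
Applying K to premise 10 (O(sign_ballot ⊃ audit_appeal)) and O(sign_ballot) yields O(audit_appeal).
Premise 2, O(purge_cache ⊃ ¬audit_appeal), contraposes to O(audit_appeal ⊃ ¬purge_cache); with O(audit_appeal) we get O(¬purge_cache).
The contrapositive of premise 7 (O(reconcile_report ⊃ purge_cache)) is O(¬purge_cache ⊃ ¬reconcile_report), and O(¬purge_cache) is already established, so O(¬reconcile_report).
Premise 3 is O(reconcile_schedule ⊃ reconcile_report); contrapositively O(¬reconcile_report ⊃ ¬reconcile_schedule). Since O(¬reconcile_report) holds, K gives O(¬reconcile_schedule).
Premises 1, 9 do not contribute to this derivation.
Hence ¬reconcile_schedule is obligatory.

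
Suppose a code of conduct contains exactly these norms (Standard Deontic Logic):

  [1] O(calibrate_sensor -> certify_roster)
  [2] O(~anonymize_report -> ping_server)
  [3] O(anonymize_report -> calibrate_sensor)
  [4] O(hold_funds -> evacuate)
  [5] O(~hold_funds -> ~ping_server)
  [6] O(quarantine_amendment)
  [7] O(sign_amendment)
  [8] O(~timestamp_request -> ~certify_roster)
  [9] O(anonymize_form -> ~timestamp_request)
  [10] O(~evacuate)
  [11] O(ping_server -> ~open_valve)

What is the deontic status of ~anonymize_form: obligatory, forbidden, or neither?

Obligatory

From premise 10 we have O(~evacuate).
Premise 4 is O(hold_funds -> evacuate); contrapositively O(~evacuate -> ~hold_funds). Since O(~evacuate) holds, K gives O(~hold_funds).
Applying K to premise 5 (O(~hold_funds -> ~ping_server)) and O(~hold_funds) yields O(~ping_server).
The contrapositive of premise 2 (O(~anonymize_report -> ping_server)) is O(~ping_server -> anonymize_report), and O(~ping_server) is already established, so O(anonymize_report).
With premise 3, O(anonymize_report -> calibrate_sensor), the K-axiom yields O(calibrate_sensor).
From O(calibrate_sensor) and premise 1, O(calibrate_sensor -> certify_roster), we obtain O(certify_roster).
The contrapositive of premise 8 (O(~timestamp_request -> ~certify_roster)) is O(certify_roster -> timestamp_request), and O(certify_roster) is already established, so O(timestamp_request).
Premise 9 is O(anonymize_form -> ~timestamp_request); contrapositively O(timestamp_request -> ~anonymize_form). Since O(timestamp_request) holds, K gives O(~anonymize_form).
Premises 6, 7, 11 do not contribute to this derivation.
Hence ~anonymize_form is obligatory.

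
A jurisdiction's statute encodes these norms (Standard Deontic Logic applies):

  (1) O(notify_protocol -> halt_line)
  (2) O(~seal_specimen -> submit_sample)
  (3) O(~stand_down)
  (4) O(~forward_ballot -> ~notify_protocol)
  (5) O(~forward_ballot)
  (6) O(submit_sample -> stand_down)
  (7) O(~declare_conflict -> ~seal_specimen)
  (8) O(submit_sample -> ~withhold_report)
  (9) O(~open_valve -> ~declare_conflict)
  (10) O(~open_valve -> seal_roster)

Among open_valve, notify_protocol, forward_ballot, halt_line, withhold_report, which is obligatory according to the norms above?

Premise 3 states O(~stand_down) outright.
Premise 6, O(submit_sample -> stand_down), contraposes to O(~stand_down -> ~submit_sample); with O(~stand_down) we get O(~submit_sample).
Premise 2, O(~seal_specimen -> submit_sample), contraposes to O(~submit_sample -> seal_specimen); with O(~submit_sample) we get O(seal_specimen).
Premise 7 is O(~declare_conflict -> ~seal_specimen); contrapositively O(seal_specimen -> declare_conflict). Since O(seal_specimen) holds, K gives O(declare_conflict).
Premise 9, O(~open_valve -> ~declare_conflict), contraposes to O(declare_conflict -> open_valve); with O(declare_conflict) we get O(open_valve).
So O(open_valve) holds — open_valve is obligatory. None of the other listed options is made obligatory by any chain of premises.

open_valve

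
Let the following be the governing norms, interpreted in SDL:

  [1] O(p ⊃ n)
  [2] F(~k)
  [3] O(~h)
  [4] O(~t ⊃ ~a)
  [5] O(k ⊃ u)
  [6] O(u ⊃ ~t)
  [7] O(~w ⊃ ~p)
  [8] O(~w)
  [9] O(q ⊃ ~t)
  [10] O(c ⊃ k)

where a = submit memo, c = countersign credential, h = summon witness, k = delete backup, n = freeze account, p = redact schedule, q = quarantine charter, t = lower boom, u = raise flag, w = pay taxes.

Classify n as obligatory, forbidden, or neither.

Neither

Premise 1 is O(p ⊃ n), but O(p) is not derivable from the premises, so it does not yield O(n).
No premise or chain of K-axiom applications forces O(n), and none forces O(~n). So n is neither obligatory nor forbidden under these norms.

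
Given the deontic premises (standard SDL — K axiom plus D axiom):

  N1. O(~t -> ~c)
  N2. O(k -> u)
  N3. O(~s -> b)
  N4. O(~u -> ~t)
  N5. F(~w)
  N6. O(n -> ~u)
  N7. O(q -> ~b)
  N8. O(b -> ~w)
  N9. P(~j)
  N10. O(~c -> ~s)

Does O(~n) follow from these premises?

Yes

Premise 5, F(~w), is equivalent to O(w).
Premise 8, O(b -> ~w), contraposes to O(w -> ~b); with O(w) we get O(~b).
Premise 3, O(~s -> b), contraposes to O(~b -> s); with O(~b) we get O(s).
Premise 10 is O(~c -> ~s); contrapositively O(s -> c). Since O(s) holds, K gives O(c).
The contrapositive of premise 1 (O(~t -> ~c)) is O(c -> t), and O(c) is already established, so O(t).
The contrapositive of premise 4 (O(~u -> ~t)) is O(t -> u), and O(t) is already established, so O(u).
Premise 6 is O(n -> ~u); contrapositively O(u -> ~n). Since O(u) holds, K gives O(~n).
Premises 2, 7, 9 do not contribute to this derivation.
So O(~n) follows.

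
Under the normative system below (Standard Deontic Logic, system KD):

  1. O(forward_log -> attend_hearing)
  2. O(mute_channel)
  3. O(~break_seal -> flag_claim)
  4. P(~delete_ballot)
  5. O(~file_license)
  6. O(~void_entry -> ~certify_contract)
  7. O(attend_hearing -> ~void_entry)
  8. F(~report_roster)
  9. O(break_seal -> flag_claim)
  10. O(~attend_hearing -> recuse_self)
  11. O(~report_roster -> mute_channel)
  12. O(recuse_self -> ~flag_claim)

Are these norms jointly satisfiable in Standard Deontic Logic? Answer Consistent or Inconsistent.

Consistent

Premise 11 is O(~report_roster -> mute_channel); even if O(mute_channel) held, inferring O(~report_roster) would be affirming the consequent — invalid.
So O(~report_roster) is not derivable, and the apparent clash with O(report_roster) does not arise.
A world satisfying every obligation exists (e.g. attend_hearing=true, break_seal=false, certify_contract=false, delete_ballot=false, file_license=false, flag_claim=true, forward_log=false, mute_channel=true, recuse_self=false, report_roster=true, void_entry=false); no atom is both obligatory and forbidden, so the set is consistent.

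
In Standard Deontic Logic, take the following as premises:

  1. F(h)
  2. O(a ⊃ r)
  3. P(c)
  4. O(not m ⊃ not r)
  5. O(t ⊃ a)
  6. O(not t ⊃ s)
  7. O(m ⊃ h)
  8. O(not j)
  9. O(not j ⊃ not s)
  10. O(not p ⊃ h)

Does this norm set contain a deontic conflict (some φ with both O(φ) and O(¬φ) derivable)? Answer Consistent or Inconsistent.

Premise 8 states O(not j) outright.
Premise 9 is O(not j ⊃ not s); since O(not j), deontic closure gives O(not s).
Premise 6 is O(not t ⊃ s); contrapositively O(not s ⊃ t). Since O(not s) holds, K gives O(t).
From O(t) and premise 5, O(t ⊃ a), we obtain O(a).
From O(a) and premise 2, O(a ⊃ r), we obtain O(r).
Premise 4, O(not m ⊃ not r), contraposes to O(r ⊃ m); with O(r) we get O(m).
Premise 7 is O(m ⊃ h); since O(m), deontic closure gives O(h).
Yet premise 1 is F(h), i.e. O(not h).
We now have both O(h) and O(not h) — h is simultaneously obligatory and forbidden, violating the D-axiom.

Inconsistent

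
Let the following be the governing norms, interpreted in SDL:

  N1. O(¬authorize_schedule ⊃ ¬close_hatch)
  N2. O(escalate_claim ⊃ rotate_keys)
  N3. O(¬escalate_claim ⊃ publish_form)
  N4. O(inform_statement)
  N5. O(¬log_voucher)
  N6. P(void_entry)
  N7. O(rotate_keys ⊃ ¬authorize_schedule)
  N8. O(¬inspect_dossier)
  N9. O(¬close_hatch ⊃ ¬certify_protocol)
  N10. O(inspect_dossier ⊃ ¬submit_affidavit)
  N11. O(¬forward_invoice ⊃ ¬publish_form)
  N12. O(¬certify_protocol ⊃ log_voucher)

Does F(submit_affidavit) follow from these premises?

Premise 10 is O(inspect_dossier ⊃ ¬submit_affidavit), but O(inspect_dossier) is not derivable from the premises, so it does not yield O(¬submit_affidavit).
No other premise forces O(¬submit_affidavit). An ideal world satisfying every premise can still have submit_affidavit true, so F(submit_affidavit) is not derivable.

No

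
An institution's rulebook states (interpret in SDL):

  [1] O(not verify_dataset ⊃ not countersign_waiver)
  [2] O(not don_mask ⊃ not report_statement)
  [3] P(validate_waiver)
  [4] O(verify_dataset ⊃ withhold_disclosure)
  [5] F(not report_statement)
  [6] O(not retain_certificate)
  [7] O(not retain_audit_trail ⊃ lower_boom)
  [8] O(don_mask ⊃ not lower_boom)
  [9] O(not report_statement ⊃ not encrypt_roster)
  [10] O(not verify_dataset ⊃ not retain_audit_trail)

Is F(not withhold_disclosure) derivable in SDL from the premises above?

Premise 5 is F(not report_statement), i.e. O(report_statement).
The contrapositive of premise 2 (O(not don_mask ⊃ not report_statement)) is O(report_statement ⊃ don_mask), and O(report_statement) is already established, so O(don_mask).
From O(don_mask) and premise 8, O(don_mask ⊃ not lower_boom), we obtain O(not lower_boom).
Premise 7 is O(not retain_audit_trail ⊃ lower_boom); contrapositively O(not lower_boom ⊃ retain_audit_trail). Since O(not lower_boom) holds, K gives O(retain_audit_trail).
Premise 10 is O(not verify_dataset ⊃ not retain_audit_trail); contrapositively O(retain_audit_trail ⊃ verify_dataset). Since O(retain_audit_trail) holds, K gives O(verify_dataset).
With premise 4, O(verify_dataset ⊃ withhold_disclosure), the K-axiom yields O(withhold_disclosure).
Premises 1, 3, 6, 9 do not contribute to this derivation.
So O(withhold_disclosure) holds, i.e. F(not withhold_disclosure). The claim follows.

Yes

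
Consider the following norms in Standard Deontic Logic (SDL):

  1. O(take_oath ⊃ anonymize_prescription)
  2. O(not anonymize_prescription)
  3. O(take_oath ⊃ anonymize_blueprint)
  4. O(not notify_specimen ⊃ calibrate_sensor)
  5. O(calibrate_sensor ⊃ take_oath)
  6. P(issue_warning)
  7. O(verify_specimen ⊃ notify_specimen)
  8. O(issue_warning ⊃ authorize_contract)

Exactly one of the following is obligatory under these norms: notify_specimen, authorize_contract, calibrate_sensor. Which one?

notify_specimen

From premise 2 we have O(not anonymize_prescription).
The contrapositive of premise 1 (O(take_oath ⊃ anonymize_prescription)) is O(not anonymize_prescription ⊃ not take_oath), and O(not anonymize_prescription) is already established, so O(not take_oath).
Premise 5, O(calibrate_sensor ⊃ take_oath), contraposes to O(not take_oath ⊃ not calibrate_sensor); with O(not take_oath) we get O(not calibrate_sensor).
The contrapositive of premise 4 (O(not notify_specimen ⊃ calibrate_sensor)) is O(not calibrate_sensor ⊃ notify_specimen), and O(not calibrate_sensor) is already established, so O(notify_specimen).
So O(notify_specimen) holds — notify_specimen is obligatory. None of the other listed options is made obligatory by any chain of premises.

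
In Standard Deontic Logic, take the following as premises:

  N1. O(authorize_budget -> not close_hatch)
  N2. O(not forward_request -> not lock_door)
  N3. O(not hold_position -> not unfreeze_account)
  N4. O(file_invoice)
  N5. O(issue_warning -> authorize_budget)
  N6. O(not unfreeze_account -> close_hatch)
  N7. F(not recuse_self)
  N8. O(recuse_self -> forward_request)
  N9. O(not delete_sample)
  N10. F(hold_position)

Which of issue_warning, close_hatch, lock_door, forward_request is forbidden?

Premise 10 is F(hold_position), i.e. O(not hold_position).
From O(not hold_position) and premise 3, O(not hold_position -> not unfreeze_account), we obtain O(not unfreeze_account).
Applying K to premise 6 (O(not unfreeze_account -> close_hatch)) and O(not unfreeze_account) yields O(close_hatch).
The contrapositive of premise 1 (O(authorize_budget -> not close_hatch)) is O(close_hatch -> not authorize_budget), and O(close_hatch) is already established, so O(not authorize_budget).
The contrapositive of premise 5 (O(issue_warning -> authorize_budget)) is O(not authorize_budget -> not issue_warning), and O(not authorize_budget) is already established, so O(not issue_warning).
So O(not issue_warning) holds, i.e. issue_warning is forbidden. None of the other listed options is forbidden under the premises.

issue_warning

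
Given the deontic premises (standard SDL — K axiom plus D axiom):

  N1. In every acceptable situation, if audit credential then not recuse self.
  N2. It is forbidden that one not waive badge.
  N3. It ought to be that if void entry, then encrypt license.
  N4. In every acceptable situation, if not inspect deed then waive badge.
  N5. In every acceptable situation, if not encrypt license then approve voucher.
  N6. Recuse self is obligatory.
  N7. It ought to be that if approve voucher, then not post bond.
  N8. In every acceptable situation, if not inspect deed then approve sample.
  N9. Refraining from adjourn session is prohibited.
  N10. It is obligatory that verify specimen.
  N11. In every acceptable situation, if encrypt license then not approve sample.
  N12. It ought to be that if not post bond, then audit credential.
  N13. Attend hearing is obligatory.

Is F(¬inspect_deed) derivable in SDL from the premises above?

From premise 6 we have O(recuse_self).
The contrapositive of premise 1 (O(audit_credential → ¬recuse_self)) is O(recuse_self → ¬audit_credential), and O(recuse_self) is already established, so O(¬audit_credential).
Premise 12 is O(¬post_bond → audit_credential); contrapositively O(¬audit_credential → post_bond). Since O(¬audit_credential) holds, K gives O(post_bond).
Premise 7, O(approve_voucher → ¬post_bond), contraposes to O(post_bond → ¬approve_voucher); with O(post_bond) we get O(¬approve_voucher).
Premise 5 is O(¬encrypt_license → approve_voucher); contrapositively O(¬approve_voucher → encrypt_license). Since O(¬approve_voucher) holds, K gives O(encrypt_license).
Premise 11 is O(encrypt_license → ¬approve_sample); since O(encrypt_license), deontic closure gives O(¬approve_sample).
Premise 8 is O(¬inspect_deed → approve_sample); contrapositively O(¬approve_sample → inspect_deed). Since O(¬approve_sample) holds, K gives O(inspect_deed).
Premises 2, 3, 4, 9, 10, 13 do not contribute to this derivation.
So O(inspect_deed) holds, i.e. F(¬inspect_deed). The claim follows.

Yes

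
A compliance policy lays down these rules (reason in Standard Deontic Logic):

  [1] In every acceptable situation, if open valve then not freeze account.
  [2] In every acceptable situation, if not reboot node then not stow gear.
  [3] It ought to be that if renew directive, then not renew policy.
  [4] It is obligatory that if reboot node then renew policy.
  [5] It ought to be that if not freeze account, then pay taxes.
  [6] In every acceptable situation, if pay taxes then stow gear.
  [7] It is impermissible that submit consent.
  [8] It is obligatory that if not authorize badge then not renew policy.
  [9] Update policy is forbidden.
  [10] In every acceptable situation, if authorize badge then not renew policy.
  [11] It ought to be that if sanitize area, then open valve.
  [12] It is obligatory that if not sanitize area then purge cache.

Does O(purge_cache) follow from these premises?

By case analysis on ¬authorize_badge: premise 8 gives O(¬authorize_badge → ¬renew_policy) and premise 10 gives O(authorize_badge → ¬renew_policy), so O(¬renew_policy) either way.
The contrapositive of premise 4 (O(reboot_node → renew_policy)) is O(¬renew_policy → ¬reboot_node), and O(¬renew_policy) is already established, so O(¬reboot_node).
Applying K to premise 2 (O(¬reboot_node → ¬stow_gear)) and O(¬reboot_node) yields O(¬stow_gear).
Premise 6, O(pay_taxes → stow_gear), contraposes to O(¬stow_gear → ¬pay_taxes); with O(¬stow_gear) we get O(¬pay_taxes).
Premise 5 is O(¬freeze_account → pay_taxes); contrapositively O(¬pay_taxes → freeze_account). Since O(¬pay_taxes) holds, K gives O(freeze_account).
Premise 1 is O(open_valve → ¬freeze_account); contrapositively O(freeze_account → ¬open_valve). Since O(freeze_account) holds, K gives O(¬open_valve).
Premise 11, O(sanitize_area → open_valve), contraposes to O(¬open_valve → ¬sanitize_area); with O(¬open_valve) we get O(¬sanitize_area).
From O(¬sanitize_area) and premise 12, O(¬sanitize_area → purge_cache), we obtain O(purge_cache).
Premises 3, 7, 9 do not contribute to this derivation.
So O(purge_cache) follows.

Yes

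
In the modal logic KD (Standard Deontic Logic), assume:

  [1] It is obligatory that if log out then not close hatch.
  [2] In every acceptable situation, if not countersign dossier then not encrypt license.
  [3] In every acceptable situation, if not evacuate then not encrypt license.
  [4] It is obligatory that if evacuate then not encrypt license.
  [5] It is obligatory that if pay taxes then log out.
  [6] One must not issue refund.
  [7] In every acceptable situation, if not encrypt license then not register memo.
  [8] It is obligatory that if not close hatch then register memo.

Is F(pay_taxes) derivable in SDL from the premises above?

Yes

Premises 4 and 3 cover both cases: O(evacuate → ¬encrypt_license) and O(¬evacuate → ¬encrypt_license). Since evacuate ∨ ¬evacuate is a tautology, O(¬encrypt_license) follows.
Applying K to premise 7 (O(¬encrypt_license → ¬register_memo)) and O(¬encrypt_license) yields O(¬register_memo).
Premise 8 is O(¬close_hatch → register_memo); contrapositively O(¬register_memo → close_hatch). Since O(¬register_memo) holds, K gives O(close_hatch).
Premise 1, O(log_out → ¬close_hatch), contraposes to O(close_hatch → ¬log_out); with O(close_hatch) we get O(¬log_out).
Premise 5 is O(pay_taxes → log_out); contrapositively O(¬log_out → ¬pay_taxes). Since O(¬log_out) holds, K gives O(¬pay_taxes).
Premises 2, 6 do not contribute to this derivation.
So O(¬pay_taxes) holds, i.e. F(pay_taxes). The claim follows.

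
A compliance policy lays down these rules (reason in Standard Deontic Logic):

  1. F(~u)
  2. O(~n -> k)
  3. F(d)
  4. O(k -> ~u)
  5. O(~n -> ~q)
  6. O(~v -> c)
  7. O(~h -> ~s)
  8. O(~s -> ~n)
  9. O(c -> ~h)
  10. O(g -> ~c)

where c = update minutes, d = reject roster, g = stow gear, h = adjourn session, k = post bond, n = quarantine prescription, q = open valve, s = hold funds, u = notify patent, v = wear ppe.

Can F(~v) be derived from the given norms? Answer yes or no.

Premise 1, F(~u), is equivalent to O(u).
Premise 4 is O(k -> ~u); contrapositively O(u -> ~k). Since O(u) holds, K gives O(~k).
Premise 2, O(~n -> k), contraposes to O(~k -> n); with O(~k) we get O(n).
Premise 8 is O(~s -> ~n); contrapositively O(n -> s). Since O(n) holds, K gives O(s).
Premise 7 is O(~h -> ~s); contrapositively O(s -> h). Since O(s) holds, K gives O(h).
The contrapositive of premise 9 (O(c -> ~h)) is O(h -> ~c), and O(h) is already established, so O(~c).
Premise 6, O(~v -> c), contraposes to O(~c -> v); with O(~c) we get O(v).
Premises 3, 5, 10 do not contribute to this derivation.
So O(v) holds, i.e. F(~v). The claim follows.

Yes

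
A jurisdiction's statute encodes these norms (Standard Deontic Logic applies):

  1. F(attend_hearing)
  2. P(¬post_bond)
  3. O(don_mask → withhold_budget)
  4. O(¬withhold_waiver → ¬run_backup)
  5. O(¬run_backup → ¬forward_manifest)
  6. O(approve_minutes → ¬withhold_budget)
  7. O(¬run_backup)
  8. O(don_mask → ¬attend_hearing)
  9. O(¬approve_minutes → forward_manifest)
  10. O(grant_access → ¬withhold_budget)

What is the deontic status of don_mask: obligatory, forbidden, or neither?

Forbidden

Premise 7 gives O(¬run_backup).
From O(¬run_backup) and premise 5, O(¬run_backup → ¬forward_manifest), we obtain O(¬forward_manifest).
Premise 9, O(¬approve_minutes → forward_manifest), contraposes to O(¬forward_manifest → approve_minutes); with O(¬forward_manifest) we get O(approve_minutes).
Applying K to premise 6 (O(approve_minutes → ¬withhold_budget)) and O(approve_minutes) yields O(¬withhold_budget).
Premise 3 is O(don_mask → withhold_budget); contrapositively O(¬withhold_budget → ¬don_mask). Since O(¬withhold_budget) holds, K gives O(¬don_mask).
Premises 1, 2, 4, 8, 10 do not contribute to this derivation.
Thus O(¬don_mask), which is F(don_mask): don_mask is forbidden.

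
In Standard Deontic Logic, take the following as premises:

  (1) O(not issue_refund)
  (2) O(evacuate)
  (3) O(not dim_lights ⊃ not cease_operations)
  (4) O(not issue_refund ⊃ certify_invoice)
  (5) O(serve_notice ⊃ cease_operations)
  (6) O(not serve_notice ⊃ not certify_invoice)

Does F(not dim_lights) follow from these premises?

Yes

From premise 1 we have O(not issue_refund).
With premise 4, O(not issue_refund ⊃ certify_invoice), the K-axiom yields O(certify_invoice).
Premise 6, O(not serve_notice ⊃ not certify_invoice), contraposes to O(certify_invoice ⊃ serve_notice); with O(certify_invoice) we get O(serve_notice).
With premise 5, O(serve_notice ⊃ cease_operations), the K-axiom yields O(cease_operations).
Premise 3, O(not dim_lights ⊃ not cease_operations), contraposes to O(cease_operations ⊃ dim_lights); with O(cease_operations) we get O(dim_lights).
Premise 2 does not contribute to this derivation.
So O(dim_lights) holds, i.e. F(not dim_lights). The claim follows.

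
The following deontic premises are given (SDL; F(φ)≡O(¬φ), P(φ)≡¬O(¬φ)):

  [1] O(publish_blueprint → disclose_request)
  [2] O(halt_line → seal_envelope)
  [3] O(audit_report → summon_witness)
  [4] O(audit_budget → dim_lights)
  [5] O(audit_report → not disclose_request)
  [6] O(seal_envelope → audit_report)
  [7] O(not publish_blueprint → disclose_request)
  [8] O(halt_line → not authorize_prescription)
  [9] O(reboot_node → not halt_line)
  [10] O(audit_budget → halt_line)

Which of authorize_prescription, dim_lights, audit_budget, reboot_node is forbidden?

By case analysis on publish_blueprint: premise 1 gives O(publish_blueprint → disclose_request) and premise 7 gives O(not publish_blueprint → disclose_request), so O(disclose_request) either way.
Premise 5, O(audit_report → not disclose_request), contraposes to O(disclose_request → not audit_report); with O(disclose_request) we get O(not audit_report).
Premise 6, O(seal_envelope → audit_report), contraposes to O(not audit_report → not seal_envelope); with O(not audit_report) we get O(not seal_envelope).
The contrapositive of premise 2 (O(halt_line → seal_envelope)) is O(not seal_envelope → not halt_line), and O(not seal_envelope) is already established, so O(not halt_line).
Premise 10, O(audit_budget → halt_line), contraposes to O(not halt_line → not audit_budget); with O(not halt_line) we get O(not audit_budget).
So O(not audit_budget) holds, i.e. audit_budget is forbidden. None of the other listed options is forbidden under the premises.

audit_budget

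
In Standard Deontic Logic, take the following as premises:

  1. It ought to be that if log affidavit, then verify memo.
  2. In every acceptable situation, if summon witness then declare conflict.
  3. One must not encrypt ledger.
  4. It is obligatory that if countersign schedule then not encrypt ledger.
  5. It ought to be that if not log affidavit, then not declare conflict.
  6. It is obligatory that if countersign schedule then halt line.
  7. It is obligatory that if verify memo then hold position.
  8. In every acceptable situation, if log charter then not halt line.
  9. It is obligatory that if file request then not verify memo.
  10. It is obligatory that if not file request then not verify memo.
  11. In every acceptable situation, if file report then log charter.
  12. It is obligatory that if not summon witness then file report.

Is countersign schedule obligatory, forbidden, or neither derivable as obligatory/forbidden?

Premises 9 and 10 cover both cases: O(file_request → ¬verify_memo) and O(¬file_request → ¬verify_memo). Since file_request ∨ ¬file_request is a tautology, O(¬verify_memo) follows.
Premise 1 is O(log_affidavit → verify_memo); contrapositively O(¬verify_memo → ¬log_affidavit). Since O(¬verify_memo) holds, K gives O(¬log_affidavit).
From O(¬log_affidavit) and premise 5, O(¬log_affidavit → ¬declare_conflict), we obtain O(¬declare_conflict).
Premise 2 is O(summon_witness → declare_conflict); contrapositively O(¬declare_conflict → ¬summon_witness). Since O(¬declare_conflict) holds, K gives O(¬summon_witness).
From O(¬summon_witness) and premise 12, O(¬summon_witness → file_report), we obtain O(file_report).
From O(file_report) and premise 11, O(file_report → log_charter), we obtain O(log_charter).
From O(log_charter) and premise 8, O(log_charter → ¬halt_line), we obtain O(¬halt_line).
The contrapositive of premise 6 (O(countersign_schedule → halt_line)) is O(¬halt_line → ¬countersign_schedule), and O(¬halt_line) is already established, so O(¬countersign_schedule).
Premises 3, 4, 7 do not contribute to this derivation.
Thus O(¬countersign_schedule), which is F(countersign_schedule): countersign_schedule is forbidden.

Forbidden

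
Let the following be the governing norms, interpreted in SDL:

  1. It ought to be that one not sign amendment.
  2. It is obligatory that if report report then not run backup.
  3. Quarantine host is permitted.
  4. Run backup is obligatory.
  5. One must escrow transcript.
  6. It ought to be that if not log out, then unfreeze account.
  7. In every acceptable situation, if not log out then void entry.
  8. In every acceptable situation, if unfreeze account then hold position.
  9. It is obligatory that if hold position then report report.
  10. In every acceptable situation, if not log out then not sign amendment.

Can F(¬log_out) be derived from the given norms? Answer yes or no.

Premise 4 gives O(run_backup).
Premise 2, O(report_report → ¬run_backup), contraposes to O(run_backup → ¬report_report); with O(run_backup) we get O(¬report_report).
The contrapositive of premise 9 (O(hold_position → report_report)) is O(¬report_report → ¬hold_position), and O(¬report_report) is already established, so O(¬hold_position).
Premise 8 is O(unfreeze_account → hold_position); contrapositively O(¬hold_position → ¬unfreeze_account). Since O(¬hold_position) holds, K gives O(¬unfreeze_account).
The contrapositive of premise 6 (O(¬log_out → unfreeze_account)) is O(¬unfreeze_account → log_out), and O(¬unfreeze_account) is already established, so O(log_out).
Premises 1, 3, 5, 7, 10 do not contribute to this derivation.
So O(log_out) holds, i.e. F(¬log_out). The claim follows.

Yes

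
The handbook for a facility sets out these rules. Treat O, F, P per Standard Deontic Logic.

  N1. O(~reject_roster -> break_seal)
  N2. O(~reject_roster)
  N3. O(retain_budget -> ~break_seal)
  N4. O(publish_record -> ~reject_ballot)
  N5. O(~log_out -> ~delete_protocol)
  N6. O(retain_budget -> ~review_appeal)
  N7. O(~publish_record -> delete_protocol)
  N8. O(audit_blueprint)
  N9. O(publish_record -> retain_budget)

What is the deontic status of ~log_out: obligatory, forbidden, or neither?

Premise 2 states O(~reject_roster) outright.
From O(~reject_roster) and premise 1, O(~reject_roster -> break_seal), we obtain O(break_seal).
The contrapositive of premise 3 (O(retain_budget -> ~break_seal)) is O(break_seal -> ~retain_budget), and O(break_seal) is already established, so O(~retain_budget).
The contrapositive of premise 9 (O(publish_record -> retain_budget)) is O(~retain_budget -> ~publish_record), and O(~retain_budget) is already established, so O(~publish_record).
With premise 7, O(~publish_record -> delete_protocol), the K-axiom yields O(delete_protocol).
Premise 5 is O(~log_out -> ~delete_protocol); contrapositively O(delete_protocol -> log_out). Since O(delete_protocol) holds, K gives O(log_out).
Premises 4, 6, 8 do not contribute to this derivation.
Thus O(log_out), which is F(~log_out): ~log_out is forbidden.

Forbidden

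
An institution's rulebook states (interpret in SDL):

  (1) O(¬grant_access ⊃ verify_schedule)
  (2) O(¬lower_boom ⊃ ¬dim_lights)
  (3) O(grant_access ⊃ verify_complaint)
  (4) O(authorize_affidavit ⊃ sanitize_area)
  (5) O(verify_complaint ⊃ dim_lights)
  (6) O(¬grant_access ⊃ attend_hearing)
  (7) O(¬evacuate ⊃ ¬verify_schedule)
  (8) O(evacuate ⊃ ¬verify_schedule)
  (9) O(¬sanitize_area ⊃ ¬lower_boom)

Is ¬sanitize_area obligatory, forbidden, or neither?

By case analysis on ¬evacuate: premise 7 gives O(¬evacuate ⊃ ¬verify_schedule) and premise 8 gives O(evacuate ⊃ ¬verify_schedule), so O(¬verify_schedule) either way.
The contrapositive of premise 1 (O(¬grant_access ⊃ verify_schedule)) is O(¬verify_schedule ⊃ grant_access), and O(¬verify_schedule) is already established, so O(grant_access).
Premise 3 is O(grant_access ⊃ verify_complaint); since O(grant_access), deontic closure gives O(verify_complaint).
With premise 5, O(verify_complaint ⊃ dim_lights), the K-axiom yields O(dim_lights).
Premise 2, O(¬lower_boom ⊃ ¬dim_lights), contraposes to O(dim_lights ⊃ lower_boom); with O(dim_lights) we get O(lower_boom).
The contrapositive of premise 9 (O(¬sanitize_area ⊃ ¬lower_boom)) is O(lower_boom ⊃ sanitize_area), and O(lower_boom) is already established, so O(sanitize_area).
Premises 4, 6 do not contribute to this derivation.
Thus O(sanitize_area), which is F(¬sanitize_area): ¬sanitize_area is forbidden.

Forbidden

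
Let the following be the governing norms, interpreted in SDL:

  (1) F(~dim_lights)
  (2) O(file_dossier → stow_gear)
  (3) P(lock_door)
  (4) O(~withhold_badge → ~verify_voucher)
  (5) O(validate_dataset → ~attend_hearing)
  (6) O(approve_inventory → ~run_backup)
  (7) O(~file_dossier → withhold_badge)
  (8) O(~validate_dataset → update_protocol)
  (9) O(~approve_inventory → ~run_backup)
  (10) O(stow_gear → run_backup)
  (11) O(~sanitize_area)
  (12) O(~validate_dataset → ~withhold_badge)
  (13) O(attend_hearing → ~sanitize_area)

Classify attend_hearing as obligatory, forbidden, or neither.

Forbidden

Premises 6 and 9 cover both cases: O(approve_inventory → ~run_backup) and O(~approve_inventory → ~run_backup). Since approve_inventory ∨ ~approve_inventory is a tautology, O(~run_backup) follows.
Premise 10, O(stow_gear → run_backup), contraposes to O(~run_backup → ~stow_gear); with O(~run_backup) we get O(~stow_gear).
The contrapositive of premise 2 (O(file_dossier → stow_gear)) is O(~stow_gear → ~file_dossier), and O(~stow_gear) is already established, so O(~file_dossier).
Applying K to premise 7 (O(~file_dossier → withhold_badge)) and O(~file_dossier) yields O(withhold_badge).
Premise 12, O(~validate_dataset → ~withhold_badge), contraposes to O(withhold_badge → validate_dataset); with O(withhold_badge) we get O(validate_dataset).
Applying K to premise 5 (O(validate_dataset → ~attend_hearing)) and O(validate_dataset) yields O(~attend_hearing).
Premises 1, 3, 4, 8, 11, 13 do not contribute to this derivation.
Thus O(~attend_hearing), which is F(attend_hearing): attend_hearing is forbidden.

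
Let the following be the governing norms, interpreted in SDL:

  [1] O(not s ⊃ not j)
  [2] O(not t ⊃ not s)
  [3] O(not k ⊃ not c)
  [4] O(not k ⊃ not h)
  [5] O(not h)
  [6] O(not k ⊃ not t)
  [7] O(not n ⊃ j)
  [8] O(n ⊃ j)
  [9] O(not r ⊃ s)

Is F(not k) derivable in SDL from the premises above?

Yes

By case analysis on not n: premise 7 gives O(not n ⊃ j) and premise 8 gives O(n ⊃ j), so O(j) either way.
The contrapositive of premise 1 (O(not s ⊃ not j)) is O(j ⊃ s), and O(j) is already established, so O(s).
Premise 2 is O(not t ⊃ not s); contrapositively O(s ⊃ t). Since O(s) holds, K gives O(t).
Premise 6, O(not k ⊃ not t), contraposes to O(t ⊃ k); with O(t) we get O(k).
Premises 3, 4, 5, 9 do not contribute to this derivation.
So O(k) holds, i.e. F(not k). The claim follows.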